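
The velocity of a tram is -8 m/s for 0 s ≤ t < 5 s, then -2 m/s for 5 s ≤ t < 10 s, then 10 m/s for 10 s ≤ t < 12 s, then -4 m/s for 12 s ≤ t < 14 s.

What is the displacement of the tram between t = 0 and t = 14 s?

-38 m

Displacement is the signed area under the v-t curve.
0–5 s: -8 × 5 = -40 m
5–10 s: -2 × 5 = -10 m
10–12 s: 10 × 2 = 20 m
12–14 s: -4 × 2 = -8 m
Net displacement = -38 m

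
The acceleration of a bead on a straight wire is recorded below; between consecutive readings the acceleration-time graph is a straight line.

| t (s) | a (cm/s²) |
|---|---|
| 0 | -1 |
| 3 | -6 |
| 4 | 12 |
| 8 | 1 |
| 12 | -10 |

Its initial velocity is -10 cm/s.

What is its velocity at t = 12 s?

Δv equals the area under the a-t graph; then v = v₀ + Δv.
0–3 s: ½(-1 + -6)(3) = -10.5 cm/s
3–4 s: ½(-6 + 12)(1) = 3 cm/s
4–8 s: ½(12 + 1)(4) = 26 cm/s
8–12 s: ½(1 + -10)(4) = -18 cm/s
Δv = 0.5 cm/s, so v(12) = -10 + (0.5) = -9.5 cm/s.

-9.5 cm/s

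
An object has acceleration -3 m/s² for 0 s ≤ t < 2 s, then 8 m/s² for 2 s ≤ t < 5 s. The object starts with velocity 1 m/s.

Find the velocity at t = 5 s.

19 m/s

Δv equals the area under the a-t graph; then v = v₀ + Δv.
0–2 s: -3 × 2 = -6 m/s
2–5 s: 8 × 3 = 24 m/s
Δv = 18 m/s, so v(5) = 1 + (18) = 19 m/s.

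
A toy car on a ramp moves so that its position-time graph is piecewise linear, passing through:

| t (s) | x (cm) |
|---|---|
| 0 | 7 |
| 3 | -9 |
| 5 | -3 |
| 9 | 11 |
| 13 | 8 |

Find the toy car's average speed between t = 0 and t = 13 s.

Average speed = (total path length)/(elapsed time); on a piecewise-linear x-t graph the path length is Σ|Δx|.
0–3 s: |Δx| = |-9 − 7| = 16 cm
3–5 s: |Δx| = |-3 − -9| = 6 cm
5–9 s: |Δx| = |11 − -3| = 14 cm
9–13 s: |Δx| = |8 − 11| = 3 cm
Total path = 39 cm; average speed = 39/13 = 3 cm/s.

3 cm/s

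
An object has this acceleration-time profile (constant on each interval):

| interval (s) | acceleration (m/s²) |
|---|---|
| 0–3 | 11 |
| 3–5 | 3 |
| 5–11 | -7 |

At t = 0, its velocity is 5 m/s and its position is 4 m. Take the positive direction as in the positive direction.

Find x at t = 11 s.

On each constant-a segment, Δv = aΔt and Δx = v₀Δt + ½aΔt²; chain segment to segment.
0–3 s: v starts 5 m/s; Δx = 5·3 + ½·11·3² = 64.5 m; v ends 38 m/s.
3–5 s: v starts 38 m/s; Δx = 38·2 + ½·3·2² = 82 m; v ends 44 m/s.
5–11 s: v starts 44 m/s; Δx = 44·6 + ½·-7·6² = 138 m; v ends 2 m/s.
x(11) = 4 + Σ Δx = 288.5 m.

288.5 m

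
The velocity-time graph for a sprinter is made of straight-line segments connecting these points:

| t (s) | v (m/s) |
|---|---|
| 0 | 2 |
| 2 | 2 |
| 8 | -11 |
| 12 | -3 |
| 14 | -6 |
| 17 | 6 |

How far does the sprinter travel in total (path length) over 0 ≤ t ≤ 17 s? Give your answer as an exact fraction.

1025/13 m

Distance (not displacement) is the total path length: add the absolute areas under v-t.
0–2 s: |2| × 2 = 4 m
2–8 s: v = 0 at t = 38/13 s; triangle areas 12/13 + 363/13 = 375/13 m
8–12 s: |½(-11 + -3)(4)| = 28 m
12–14 s: |½(-3 + -6)(2)| = 9 m
14–17 s: v = 0 at t = 15.5 s; triangle areas 4.5 + 4.5 = 9 m
Total distance = 1025/13 m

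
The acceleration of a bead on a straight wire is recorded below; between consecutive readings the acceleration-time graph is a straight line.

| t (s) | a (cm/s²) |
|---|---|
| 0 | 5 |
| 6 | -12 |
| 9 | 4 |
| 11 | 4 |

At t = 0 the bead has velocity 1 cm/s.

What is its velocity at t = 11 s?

Δv equals the area under the a-t graph; then v = v₀ + Δv.
0–6 s: ½(5 + -12)(6) = -21 cm/s
6–9 s: ½(-12 + 4)(3) = -12 cm/s
9–11 s: 4 × 2 = 8 cm/s
Δv = -25 cm/s, so v(11) = 1 + (-25) = -24 cm/s.

-24 cm/s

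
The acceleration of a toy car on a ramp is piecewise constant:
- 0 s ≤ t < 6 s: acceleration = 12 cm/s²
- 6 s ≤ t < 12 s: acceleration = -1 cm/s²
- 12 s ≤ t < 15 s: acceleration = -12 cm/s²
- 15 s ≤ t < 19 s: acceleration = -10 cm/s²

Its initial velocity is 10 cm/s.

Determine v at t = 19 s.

Δv equals the area under the a-t graph; then v = v₀ + Δv.
0–6 s: 12 × 6 = 72 cm/s
6–12 s: -1 × 6 = -6 cm/s
12–15 s: -12 × 3 = -36 cm/s
15–19 s: -10 × 4 = -40 cm/s
Δv = -10 cm/s, so v(19) = 10 + (-10) = 0 cm/s.

0 cm/s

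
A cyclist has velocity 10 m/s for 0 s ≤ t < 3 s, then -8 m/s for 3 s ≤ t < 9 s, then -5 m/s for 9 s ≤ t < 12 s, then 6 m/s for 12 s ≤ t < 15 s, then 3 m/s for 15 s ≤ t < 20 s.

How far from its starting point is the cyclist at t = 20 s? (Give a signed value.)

0 m

Displacement is the signed area under the v-t curve.
0–3 s: 10 × 3 = 30 m
3–9 s: -8 × 6 = -48 m
9–12 s: -5 × 3 = -15 m
12–15 s: 6 × 3 = 18 m
15–20 s: 3 × 5 = 15 m
Net displacement = 0 m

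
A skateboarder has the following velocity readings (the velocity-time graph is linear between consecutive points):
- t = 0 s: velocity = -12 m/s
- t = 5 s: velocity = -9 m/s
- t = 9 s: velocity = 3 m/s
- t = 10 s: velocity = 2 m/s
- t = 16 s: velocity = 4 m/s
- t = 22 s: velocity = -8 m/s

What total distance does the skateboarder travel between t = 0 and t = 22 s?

108 m

Total distance travelled is ∫|v| dt — sum the magnitudes of each area piece.
0–5 s: |½(-12 + -9)(5)| = 52.5 m
5–9 s: v = 0 at t = 8 s; triangle areas 13.5 + 1.5 = 15 m
9–10 s: |½(3 + 2)(1)| = 2.5 m
10–16 s: |½(2 + 4)(6)| = 18 m
16–22 s: v = 0 at t = 18 s; triangle areas 4 + 16 = 20 m
Total distance = 108 m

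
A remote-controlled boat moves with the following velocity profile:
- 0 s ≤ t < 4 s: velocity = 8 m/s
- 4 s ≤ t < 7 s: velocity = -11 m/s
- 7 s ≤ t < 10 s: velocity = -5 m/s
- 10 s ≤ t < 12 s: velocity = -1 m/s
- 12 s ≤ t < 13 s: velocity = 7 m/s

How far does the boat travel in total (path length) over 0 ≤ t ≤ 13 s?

89 m

Total distance travelled is ∫|v| dt — sum the magnitudes of each area piece.
0–4 s: |8| × 4 = 32 m
4–7 s: |-11| × 3 = 33 m
7–10 s: |-5| × 3 = 15 m
10–12 s: |-1| × 2 = 2 m
12–13 s: |7| × 1 = 7 m
Total distance = 89 m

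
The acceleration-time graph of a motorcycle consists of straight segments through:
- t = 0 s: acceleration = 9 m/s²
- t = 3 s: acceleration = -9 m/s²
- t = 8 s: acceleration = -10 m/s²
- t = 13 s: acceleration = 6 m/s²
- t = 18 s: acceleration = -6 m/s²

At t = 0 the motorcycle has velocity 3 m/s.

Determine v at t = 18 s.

-54.5 m/s

Δv equals the area under the a-t graph; then v = v₀ + Δv.
0–3 s: ½(9 + -9)(3) = 0 m/s
3–8 s: ½(-9 + -10)(5) = -47.5 m/s
8–13 s: ½(-10 + 6)(5) = -10 m/s
13–18 s: ½(6 + -6)(5) = 0 m/s
Δv = -57.5 m/s, so v(18) = 3 + (-57.5) = -54.5 m/s.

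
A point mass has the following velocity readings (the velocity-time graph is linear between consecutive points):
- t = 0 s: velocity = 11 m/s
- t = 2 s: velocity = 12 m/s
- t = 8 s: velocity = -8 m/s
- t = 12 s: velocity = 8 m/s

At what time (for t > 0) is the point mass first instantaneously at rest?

v changes sign on 2–8 s (from 12 to -8); the graph is linear there, so v = 0 at t = 2 + (-12)·(8 − 2)/(-8 − 12) = 5.6 s.

t = 5.6 s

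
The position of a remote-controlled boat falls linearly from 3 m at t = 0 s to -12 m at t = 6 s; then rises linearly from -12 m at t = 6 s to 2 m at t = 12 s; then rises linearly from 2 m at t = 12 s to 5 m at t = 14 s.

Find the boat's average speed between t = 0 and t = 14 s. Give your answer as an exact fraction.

16/7 m/s

Average speed = (total path length)/(elapsed time); on a piecewise-linear x-t graph the path length is Σ|Δx|.
0–6 s: |Δx| = |-12 − 3| = 15 m
6–12 s: |Δx| = |2 − -12| = 14 m
12–14 s: |Δx| = |5 − 2| = 3 m
Total path = 32 m; average speed = 32/14 = 16/7 m/s.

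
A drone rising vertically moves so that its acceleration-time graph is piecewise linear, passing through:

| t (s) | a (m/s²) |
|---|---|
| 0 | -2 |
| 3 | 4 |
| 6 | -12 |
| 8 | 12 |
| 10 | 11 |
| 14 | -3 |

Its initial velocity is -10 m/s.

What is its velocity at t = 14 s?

Δv equals the area under the a-t graph; then v = v₀ + Δv.
0–3 s: ½(-2 + 4)(3) = 3 m/s
3–6 s: ½(4 + -12)(3) = -12 m/s
6–8 s: ½(-12 + 12)(2) = 0 m/s
8–10 s: ½(12 + 11)(2) = 23 m/s
10–14 s: ½(11 + -3)(4) = 16 m/s
Δv = 30 m/s, so v(14) = -10 + (30) = 20 m/s.

20 m/s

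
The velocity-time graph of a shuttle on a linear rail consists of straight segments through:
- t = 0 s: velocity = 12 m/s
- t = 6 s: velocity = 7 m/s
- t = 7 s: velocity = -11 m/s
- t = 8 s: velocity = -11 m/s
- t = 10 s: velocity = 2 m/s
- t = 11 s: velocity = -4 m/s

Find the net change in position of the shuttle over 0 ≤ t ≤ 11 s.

34 m

Displacement is the signed area under the v-t curve.
0–6 s: ½(12 + 7)(6) = 57 m
6–7 s: ½(7 + -11)(1) = -2 m
7–8 s: -11 × 1 = -11 m
8–10 s: ½(-11 + 2)(2) = -9 m
10–11 s: ½(2 + -4)(1) = -1 m
Net displacement = 34 m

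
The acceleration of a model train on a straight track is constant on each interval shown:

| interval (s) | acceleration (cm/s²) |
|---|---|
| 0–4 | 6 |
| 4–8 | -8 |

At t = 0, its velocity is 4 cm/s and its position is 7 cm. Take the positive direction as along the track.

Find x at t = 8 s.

119 cm

On each constant-a segment, Δv = aΔt and Δx = v₀Δt + ½aΔt²; chain segment to segment.
0–4 s: v starts 4 cm/s; Δx = 4·4 + ½·6·4² = 64 cm; v ends 28 cm/s.
4–8 s: v starts 28 cm/s; Δx = 28·4 + ½·-8·4² = 48 cm; v ends -4 cm/s.
x(8) = 7 + Σ Δx = 119 cm.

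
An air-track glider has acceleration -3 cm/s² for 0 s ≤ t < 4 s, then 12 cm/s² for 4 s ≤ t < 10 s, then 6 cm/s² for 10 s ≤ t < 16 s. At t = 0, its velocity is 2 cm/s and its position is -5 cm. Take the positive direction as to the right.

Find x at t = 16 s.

615 cm

On each constant-a segment, Δv = aΔt and Δx = v₀Δt + ½aΔt²; chain segment to segment.
0–4 s: v starts 2 cm/s; Δx = 2·4 + ½·-3·4² = -16 cm; v ends -10 cm/s.
4–10 s: v starts -10 cm/s; Δx = -10·6 + ½·12·6² = 156 cm; v ends 62 cm/s.
10–16 s: v starts 62 cm/s; Δx = 62·6 + ½·6·6² = 480 cm; v ends 98 cm/s.
x(16) = -5 + Σ Δx = 615 cm.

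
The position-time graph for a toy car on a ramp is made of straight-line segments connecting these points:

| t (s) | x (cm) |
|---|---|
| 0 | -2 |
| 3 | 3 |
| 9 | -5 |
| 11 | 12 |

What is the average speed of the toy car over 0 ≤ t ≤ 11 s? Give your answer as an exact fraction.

Average speed = (total path length)/(elapsed time); on a piecewise-linear x-t graph the path length is Σ|Δx|.
0–3 s: |Δx| = |3 − -2| = 5 cm
3–9 s: |Δx| = |-5 − 3| = 8 cm
9–11 s: |Δx| = |12 − -5| = 17 cm
Total path = 30 cm; average speed = 30/11 = 30/11 cm/s.

30/11 cm/s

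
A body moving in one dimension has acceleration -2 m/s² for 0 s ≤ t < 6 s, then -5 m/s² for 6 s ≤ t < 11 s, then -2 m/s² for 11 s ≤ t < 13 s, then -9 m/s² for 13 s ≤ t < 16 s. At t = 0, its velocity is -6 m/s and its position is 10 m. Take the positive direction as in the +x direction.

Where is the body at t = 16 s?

On each constant-a segment, Δv = aΔt and Δx = v₀Δt + ½aΔt²; chain segment to segment.
0–6 s: v starts -6 m/s; Δx = -6·6 + ½·-2·6² = -72 m; v ends -18 m/s.
6–11 s: v starts -18 m/s; Δx = -18·5 + ½·-5·5² = -152.5 m; v ends -43 m/s.
11–13 s: v starts -43 m/s; Δx = -43·2 + ½·-2·2² = -90 m; v ends -47 m/s.
13–16 s: v starts -47 m/s; Δx = -47·3 + ½·-9·3² = -181.5 m; v ends -74 m/s.
x(16) = 10 + Σ Δx = -486 m.

-486 m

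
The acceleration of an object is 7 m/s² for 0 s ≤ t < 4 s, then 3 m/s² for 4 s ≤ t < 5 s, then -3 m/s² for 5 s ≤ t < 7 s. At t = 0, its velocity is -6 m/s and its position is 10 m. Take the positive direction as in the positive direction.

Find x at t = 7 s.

On each constant-a segment, Δv = aΔt and Δx = v₀Δt + ½aΔt²; chain segment to segment.
0–4 s: v starts -6 m/s; Δx = -6·4 + ½·7·4² = 32 m; v ends 22 m/s.
4–5 s: v starts 22 m/s; Δx = 22·1 + ½·3·1² = 23.5 m; v ends 25 m/s.
5–7 s: v starts 25 m/s; Δx = 25·2 + ½·-3·2² = 44 m; v ends 19 m/s.
x(7) = 10 + Σ Δx = 109.5 m.

109.5 m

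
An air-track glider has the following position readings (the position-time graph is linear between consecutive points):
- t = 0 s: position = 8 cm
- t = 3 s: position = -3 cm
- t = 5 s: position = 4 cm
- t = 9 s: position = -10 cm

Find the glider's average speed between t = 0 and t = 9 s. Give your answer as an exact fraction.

32/9 cm/s

Average speed = (total path length)/(elapsed time); on a piecewise-linear x-t graph the path length is Σ|Δx|.
0–3 s: |Δx| = |-3 − 8| = 11 cm
3–5 s: |Δx| = |4 − -3| = 7 cm
5–9 s: |Δx| = |-10 − 4| = 14 cm
Total path = 32 cm; average speed = 32/9 = 32/9 cm/s.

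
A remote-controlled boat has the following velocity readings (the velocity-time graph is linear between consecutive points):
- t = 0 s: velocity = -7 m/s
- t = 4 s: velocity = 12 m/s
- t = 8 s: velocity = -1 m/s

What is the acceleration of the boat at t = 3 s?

Acceleration is the slope of the v-t graph on 0–4 s: (12 − -7)/(4 − 0) = 4.75 m/s².

4.75 m/s²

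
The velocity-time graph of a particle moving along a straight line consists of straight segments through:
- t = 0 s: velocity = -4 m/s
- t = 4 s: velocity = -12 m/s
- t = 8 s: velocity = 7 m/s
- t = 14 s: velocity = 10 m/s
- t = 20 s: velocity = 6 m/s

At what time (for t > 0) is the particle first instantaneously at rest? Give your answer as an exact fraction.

v changes sign on 4–8 s (from -12 to 7); the graph is linear there, so v = 0 at t = 4 + (12)·(8 − 4)/(7 − -12) = 124/19 s.

t = 124/19 s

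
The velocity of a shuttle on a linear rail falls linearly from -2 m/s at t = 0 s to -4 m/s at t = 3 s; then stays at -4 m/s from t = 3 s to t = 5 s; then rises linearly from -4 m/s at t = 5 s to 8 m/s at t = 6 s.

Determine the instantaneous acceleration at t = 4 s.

0 m/s²

Acceleration is the slope of the v-t graph on 3–5 s: (-4 − -4)/(5 − 3) = 0 m/s².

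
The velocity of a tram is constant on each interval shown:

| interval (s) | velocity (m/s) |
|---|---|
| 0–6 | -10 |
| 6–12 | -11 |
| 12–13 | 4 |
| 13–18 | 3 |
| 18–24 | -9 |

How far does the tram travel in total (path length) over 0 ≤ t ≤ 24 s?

199 m

Distance (not displacement) is the total path length: add the absolute areas under v-t.
0–6 s: |-10| × 6 = 60 m
6–12 s: |-11| × 6 = 66 m
12–13 s: |4| × 1 = 4 m
13–18 s: |3| × 5 = 15 m
18–24 s: |-9| × 6 = 54 m
Total distance = 199 m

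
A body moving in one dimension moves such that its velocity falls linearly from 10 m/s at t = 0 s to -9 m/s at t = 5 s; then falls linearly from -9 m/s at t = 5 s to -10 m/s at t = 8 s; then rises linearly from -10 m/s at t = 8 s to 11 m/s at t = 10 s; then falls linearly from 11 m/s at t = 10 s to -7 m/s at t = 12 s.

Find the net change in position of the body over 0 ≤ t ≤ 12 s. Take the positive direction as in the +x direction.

-21 m

Displacement is the signed area under the v-t curve.
0–5 s: ½(10 + -9)(5) = 2.5 m
5–8 s: ½(-9 + -10)(3) = -28.5 m
8–10 s: ½(-10 + 11)(2) = 1 m
10–12 s: ½(11 + -7)(2) = 4 m
Net displacement = -21 m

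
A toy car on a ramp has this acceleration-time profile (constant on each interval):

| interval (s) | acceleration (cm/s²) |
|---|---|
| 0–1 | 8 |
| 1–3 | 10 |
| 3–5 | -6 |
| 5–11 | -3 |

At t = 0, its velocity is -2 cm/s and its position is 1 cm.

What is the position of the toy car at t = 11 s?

105 cm

On each constant-a segment, Δv = aΔt and Δx = v₀Δt + ½aΔt²; chain segment to segment.
0–1 s: v starts -2 cm/s; Δx = -2·1 + ½·8·1² = 2 cm; v ends 6 cm/s.
1–3 s: v starts 6 cm/s; Δx = 6·2 + ½·10·2² = 32 cm; v ends 26 cm/s.
3–5 s: v starts 26 cm/s; Δx = 26·2 + ½·-6·2² = 40 cm; v ends 14 cm/s.
5–11 s: v starts 14 cm/s; Δx = 14·6 + ½·-3·6² = 30 cm; v ends -4 cm/s.
x(11) = 1 + Σ Δx = 105 cm.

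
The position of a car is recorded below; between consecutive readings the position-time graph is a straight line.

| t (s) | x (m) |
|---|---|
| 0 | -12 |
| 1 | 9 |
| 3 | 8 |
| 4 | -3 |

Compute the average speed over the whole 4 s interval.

Average speed = (total path length)/(elapsed time); on a piecewise-linear x-t graph the path length is Σ|Δx|.
0–1 s: |Δx| = |9 − -12| = 21 m
1–3 s: |Δx| = |8 − 9| = 1 m
3–4 s: |Δx| = |-3 − 8| = 11 m
Total path = 33 m; average speed = 33/4 = 8.25 m/s.

8.25 m/s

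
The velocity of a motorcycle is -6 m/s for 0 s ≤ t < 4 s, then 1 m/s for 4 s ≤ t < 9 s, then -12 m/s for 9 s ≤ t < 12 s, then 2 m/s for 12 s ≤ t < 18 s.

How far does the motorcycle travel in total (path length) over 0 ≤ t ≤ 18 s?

77 m

Total distance travelled is ∫|v| dt — sum the magnitudes of each area piece.
0–4 s: |-6| × 4 = 24 m
4–9 s: |1| × 5 = 5 m
9–12 s: |-12| × 3 = 36 m
12–18 s: |2| × 6 = 12 m
Total distance = 77 m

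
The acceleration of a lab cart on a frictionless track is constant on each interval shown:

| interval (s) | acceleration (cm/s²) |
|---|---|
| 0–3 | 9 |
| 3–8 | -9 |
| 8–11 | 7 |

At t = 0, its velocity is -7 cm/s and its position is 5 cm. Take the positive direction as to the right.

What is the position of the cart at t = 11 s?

-31.5 cm

On each constant-a segment, Δv = aΔt and Δx = v₀Δt + ½aΔt²; chain segment to segment.
0–3 s: v starts -7 cm/s; Δx = -7·3 + ½·9·3² = 19.5 cm; v ends 20 cm/s.
3–8 s: v starts 20 cm/s; Δx = 20·5 + ½·-9·5² = -12.5 cm; v ends -25 cm/s.
8–11 s: v starts -25 cm/s; Δx = -25·3 + ½·7·3² = -43.5 cm; v ends -4 cm/s.
x(11) = 5 + Σ Δx = -31.5 cm.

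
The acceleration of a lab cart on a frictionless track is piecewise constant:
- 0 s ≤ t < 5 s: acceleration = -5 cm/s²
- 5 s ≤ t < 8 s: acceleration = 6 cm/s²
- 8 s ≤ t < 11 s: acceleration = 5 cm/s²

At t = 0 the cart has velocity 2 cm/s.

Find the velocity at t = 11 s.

Δv equals the area under the a-t graph; then v = v₀ + Δv.
0–5 s: -5 × 5 = -25 cm/s
5–8 s: 6 × 3 = 18 cm/s
8–11 s: 5 × 3 = 15 cm/s
Δv = 8 cm/s, so v(11) = 2 + (8) = 10 cm/s.

10 cm/s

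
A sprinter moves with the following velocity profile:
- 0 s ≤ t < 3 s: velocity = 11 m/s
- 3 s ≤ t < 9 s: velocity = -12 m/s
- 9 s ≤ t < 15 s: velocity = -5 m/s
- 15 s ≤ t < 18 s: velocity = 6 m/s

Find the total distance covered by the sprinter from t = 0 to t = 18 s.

Distance (not displacement) is the total path length: add the absolute areas under v-t.
0–3 s: |11| × 3 = 33 m
3–9 s: |-12| × 6 = 72 m
9–15 s: |-5| × 6 = 30 m
15–18 s: |6| × 3 = 18 m
Total distance = 153 m

153 m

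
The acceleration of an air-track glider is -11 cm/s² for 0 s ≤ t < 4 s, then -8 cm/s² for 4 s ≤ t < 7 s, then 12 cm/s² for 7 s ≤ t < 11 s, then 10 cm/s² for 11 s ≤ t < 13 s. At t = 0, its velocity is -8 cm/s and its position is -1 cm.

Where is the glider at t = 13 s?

-557 cm

On each constant-a segment, Δv = aΔt and Δx = v₀Δt + ½aΔt²; chain segment to segment.
0–4 s: v starts -8 cm/s; Δx = -8·4 + ½·-11·4² = -120 cm; v ends -52 cm/s.
4–7 s: v starts -52 cm/s; Δx = -52·3 + ½·-8·3² = -192 cm; v ends -76 cm/s.
7–11 s: v starts -76 cm/s; Δx = -76·4 + ½·12·4² = -208 cm; v ends -28 cm/s.
11–13 s: v starts -28 cm/s; Δx = -28·2 + ½·10·2² = -36 cm; v ends -8 cm/s.
x(13) = -1 + Σ Δx = -557 cm.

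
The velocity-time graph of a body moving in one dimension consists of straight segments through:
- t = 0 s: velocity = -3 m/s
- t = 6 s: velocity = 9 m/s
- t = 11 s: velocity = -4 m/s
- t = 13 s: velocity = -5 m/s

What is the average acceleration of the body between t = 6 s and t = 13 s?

-2 m/s²

Average acceleration = Δv/Δt = (-5 − 9)/(13 − 6) = -2 m/s².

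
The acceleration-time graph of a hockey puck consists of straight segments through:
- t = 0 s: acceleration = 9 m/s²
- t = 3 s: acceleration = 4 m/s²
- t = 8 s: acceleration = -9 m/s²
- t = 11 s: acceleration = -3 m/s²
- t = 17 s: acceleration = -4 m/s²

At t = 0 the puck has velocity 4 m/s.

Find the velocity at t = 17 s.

-28 m/s

Δv equals the area under the a-t graph; then v = v₀ + Δv.
0–3 s: ½(9 + 4)(3) = 19.5 m/s
3–8 s: ½(4 + -9)(5) = -12.5 m/s
8–11 s: ½(-9 + -3)(3) = -18 m/s
11–17 s: ½(-3 + -4)(6) = -21 m/s
Δv = -32 m/s, so v(17) = 4 + (-32) = -28 m/s.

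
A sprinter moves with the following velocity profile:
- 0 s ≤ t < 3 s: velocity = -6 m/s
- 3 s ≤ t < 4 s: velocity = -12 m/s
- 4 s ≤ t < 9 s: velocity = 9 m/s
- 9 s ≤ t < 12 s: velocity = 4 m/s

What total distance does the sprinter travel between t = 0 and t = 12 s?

87 m

Total distance travelled is ∫|v| dt — sum the magnitudes of each area piece.
0–3 s: |-6| × 3 = 18 m
3–4 s: |-12| × 1 = 12 m
4–9 s: |9| × 5 = 45 m
9–12 s: |4| × 3 = 12 m
Total distance = 87 m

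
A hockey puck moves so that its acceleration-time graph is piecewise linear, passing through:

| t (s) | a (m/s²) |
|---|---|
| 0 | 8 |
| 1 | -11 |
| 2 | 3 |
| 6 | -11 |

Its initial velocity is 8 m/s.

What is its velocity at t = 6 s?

-13.5 m/s

Δv equals the area under the a-t graph; then v = v₀ + Δv.
0–1 s: ½(8 + -11)(1) = -1.5 m/s
1–2 s: ½(-11 + 3)(1) = -4 m/s
2–6 s: ½(3 + -11)(4) = -16 m/s
Δv = -21.5 m/s, so v(6) = 8 + (-21.5) = -13.5 m/s.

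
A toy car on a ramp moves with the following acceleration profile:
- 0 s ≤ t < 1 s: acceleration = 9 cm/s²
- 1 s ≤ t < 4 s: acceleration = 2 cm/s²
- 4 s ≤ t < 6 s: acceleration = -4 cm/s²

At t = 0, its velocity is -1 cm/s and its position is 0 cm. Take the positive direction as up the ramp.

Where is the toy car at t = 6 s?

On each constant-a segment, Δv = aΔt and Δx = v₀Δt + ½aΔt²; chain segment to segment.
0–1 s: v starts -1 cm/s; Δx = -1·1 + ½·9·1² = 3.5 cm; v ends 8 cm/s.
1–4 s: v starts 8 cm/s; Δx = 8·3 + ½·2·3² = 33 cm; v ends 14 cm/s.
4–6 s: v starts 14 cm/s; Δx = 14·2 + ½·-4·2² = 20 cm; v ends 6 cm/s.
x(6) = 0 + Σ Δx = 56.5 cm.

56.5 cm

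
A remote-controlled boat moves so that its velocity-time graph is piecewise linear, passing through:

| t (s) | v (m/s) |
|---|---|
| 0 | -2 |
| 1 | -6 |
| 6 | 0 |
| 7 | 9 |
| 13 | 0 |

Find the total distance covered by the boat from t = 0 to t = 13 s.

50.5 m

Total distance travelled is ∫|v| dt — sum the magnitudes of each area piece.
0–1 s: |½(-2 + -6)(1)| = 4 m
1–6 s: |½(-6 + 0)(5)| = 15 m
6–7 s: |½(0 + 9)(1)| = 4.5 m
7–13 s: |½(9 + 0)(6)| = 27 m
Total distance = 50.5 m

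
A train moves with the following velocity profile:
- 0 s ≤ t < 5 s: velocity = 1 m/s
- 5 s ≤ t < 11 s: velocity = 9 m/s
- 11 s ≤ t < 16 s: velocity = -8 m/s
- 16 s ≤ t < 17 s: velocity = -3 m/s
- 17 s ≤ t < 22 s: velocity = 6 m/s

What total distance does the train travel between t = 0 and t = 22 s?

132 m

Total distance travelled is ∫|v| dt — sum the magnitudes of each area piece.
0–5 s: |1| × 5 = 5 m
5–11 s: |9| × 6 = 54 m
11–16 s: |-8| × 5 = 40 m
16–17 s: |-3| × 1 = 3 m
17–22 s: |6| × 5 = 30 m
Total distance = 132 m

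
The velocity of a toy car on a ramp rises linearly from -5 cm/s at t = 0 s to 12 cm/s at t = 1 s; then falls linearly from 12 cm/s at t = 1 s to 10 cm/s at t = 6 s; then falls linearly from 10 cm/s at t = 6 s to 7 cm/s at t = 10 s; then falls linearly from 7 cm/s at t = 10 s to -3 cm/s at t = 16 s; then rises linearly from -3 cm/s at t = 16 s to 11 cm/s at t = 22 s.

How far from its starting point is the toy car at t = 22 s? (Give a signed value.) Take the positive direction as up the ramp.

128.5 cm

Net displacement equals the area under the velocity-time graph (areas below the axis count negative).
0–1 s: ½(-5 + 12)(1) = 3.5 cm
1–6 s: ½(12 + 10)(5) = 55 cm
6–10 s: ½(10 + 7)(4) = 34 cm
10–16 s: ½(7 + -3)(6) = 12 cm
16–22 s: ½(-3 + 11)(6) = 24 cm
Net displacement = 128.5 cm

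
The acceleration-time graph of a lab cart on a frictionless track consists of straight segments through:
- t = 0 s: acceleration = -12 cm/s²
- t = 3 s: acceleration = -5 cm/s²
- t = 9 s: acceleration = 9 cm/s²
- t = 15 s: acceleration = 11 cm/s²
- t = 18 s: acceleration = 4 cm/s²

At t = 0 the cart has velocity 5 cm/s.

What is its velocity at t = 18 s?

74 cm/s

Δv equals the area under the a-t graph; then v = v₀ + Δv.
0–3 s: ½(-12 + -5)(3) = -25.5 cm/s
3–9 s: ½(-5 + 9)(6) = 12 cm/s
9–15 s: ½(9 + 11)(6) = 60 cm/s
15–18 s: ½(11 + 4)(3) = 22.5 cm/s
Δv = 69 cm/s, so v(18) = 5 + (69) = 74 cm/s.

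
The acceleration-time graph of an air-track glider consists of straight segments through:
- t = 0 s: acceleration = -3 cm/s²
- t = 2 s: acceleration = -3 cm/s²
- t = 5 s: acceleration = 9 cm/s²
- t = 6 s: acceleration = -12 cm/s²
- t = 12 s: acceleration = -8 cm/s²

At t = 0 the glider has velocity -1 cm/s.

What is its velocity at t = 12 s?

Δv equals the area under the a-t graph; then v = v₀ + Δv.
0–2 s: -3 × 2 = -6 cm/s
2–5 s: ½(-3 + 9)(3) = 9 cm/s
5–6 s: ½(9 + -12)(1) = -1.5 cm/s
6–12 s: ½(-12 + -8)(6) = -60 cm/s
Δv = -58.5 cm/s, so v(12) = -1 + (-58.5) = -59.5 cm/s.

-59.5 cm/s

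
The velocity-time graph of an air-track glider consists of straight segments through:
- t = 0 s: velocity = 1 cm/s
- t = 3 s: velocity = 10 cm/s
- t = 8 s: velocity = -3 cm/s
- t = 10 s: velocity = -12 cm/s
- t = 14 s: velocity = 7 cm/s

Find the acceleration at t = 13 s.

4.75 cm/s²

Acceleration is the slope of the v-t graph on 10–14 s: (7 − -12)/(14 − 10) = 4.75 cm/s².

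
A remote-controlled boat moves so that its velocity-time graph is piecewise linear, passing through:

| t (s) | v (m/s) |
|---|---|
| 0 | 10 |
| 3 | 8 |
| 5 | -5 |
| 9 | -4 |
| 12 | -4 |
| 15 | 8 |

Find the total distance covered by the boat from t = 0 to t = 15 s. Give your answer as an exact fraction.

Total distance travelled is ∫|v| dt — sum the magnitudes of each area piece.
0–3 s: |½(10 + 8)(3)| = 27 m
3–5 s: v = 0 at t = 55/13 s; triangle areas 64/13 + 25/13 = 89/13 m
5–9 s: |½(-5 + -4)(4)| = 18 m
9–12 s: |-4| × 3 = 12 m
12–15 s: v = 0 at t = 13 s; triangle areas 2 + 8 = 10 m
Total distance = 960/13 m

960/13 m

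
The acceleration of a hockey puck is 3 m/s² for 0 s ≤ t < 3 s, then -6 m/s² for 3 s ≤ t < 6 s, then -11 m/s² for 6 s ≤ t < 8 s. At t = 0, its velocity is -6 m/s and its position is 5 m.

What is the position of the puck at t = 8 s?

On each constant-a segment, Δv = aΔt and Δx = v₀Δt + ½aΔt²; chain segment to segment.
0–3 s: v starts -6 m/s; Δx = -6·3 + ½·3·3² = -4.5 m; v ends 3 m/s.
3–6 s: v starts 3 m/s; Δx = 3·3 + ½·-6·3² = -18 m; v ends -15 m/s.
6–8 s: v starts -15 m/s; Δx = -15·2 + ½·-11·2² = -52 m; v ends -37 m/s.
x(8) = 5 + Σ Δx = -69.5 m.

-69.5 m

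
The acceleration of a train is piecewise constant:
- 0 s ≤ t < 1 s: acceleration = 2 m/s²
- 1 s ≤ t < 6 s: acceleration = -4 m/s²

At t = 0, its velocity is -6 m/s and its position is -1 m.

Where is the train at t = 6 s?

On each constant-a segment, Δv = aΔt and Δx = v₀Δt + ½aΔt²; chain segment to segment.
0–1 s: v starts -6 m/s; Δx = -6·1 + ½·2·1² = -5 m; v ends -4 m/s.
1–6 s: v starts -4 m/s; Δx = -4·5 + ½·-4·5² = -70 m; v ends -24 m/s.
x(6) = -1 + Σ Δx = -76 m.

-76 m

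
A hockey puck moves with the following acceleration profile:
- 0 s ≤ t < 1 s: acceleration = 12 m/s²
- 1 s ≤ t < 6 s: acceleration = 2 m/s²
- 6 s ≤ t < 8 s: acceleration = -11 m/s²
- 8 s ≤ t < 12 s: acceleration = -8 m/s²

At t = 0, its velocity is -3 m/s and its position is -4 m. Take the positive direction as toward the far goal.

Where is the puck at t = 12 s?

On each constant-a segment, Δv = aΔt and Δx = v₀Δt + ½aΔt²; chain segment to segment.
0–1 s: v starts -3 m/s; Δx = -3·1 + ½·12·1² = 3 m; v ends 9 m/s.
1–6 s: v starts 9 m/s; Δx = 9·5 + ½·2·5² = 70 m; v ends 19 m/s.
6–8 s: v starts 19 m/s; Δx = 19·2 + ½·-11·2² = 16 m; v ends -3 m/s.
8–12 s: v starts -3 m/s; Δx = -3·4 + ½·-8·4² = -76 m; v ends -35 m/s.
x(12) = -4 + Σ Δx = 9 m.

9 m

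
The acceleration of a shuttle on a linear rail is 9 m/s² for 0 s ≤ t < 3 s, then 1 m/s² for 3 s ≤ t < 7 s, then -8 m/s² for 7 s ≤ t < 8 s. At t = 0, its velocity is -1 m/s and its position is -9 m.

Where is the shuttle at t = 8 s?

166.5 m

On each constant-a segment, Δv = aΔt and Δx = v₀Δt + ½aΔt²; chain segment to segment.
0–3 s: v starts -1 m/s; Δx = -1·3 + ½·9·3² = 37.5 m; v ends 26 m/s.
3–7 s: v starts 26 m/s; Δx = 26·4 + ½·1·4² = 112 m; v ends 30 m/s.
7–8 s: v starts 30 m/s; Δx = 30·1 + ½·-8·1² = 26 m; v ends 22 m/s.
x(8) = -9 + Σ Δx = 166.5 m.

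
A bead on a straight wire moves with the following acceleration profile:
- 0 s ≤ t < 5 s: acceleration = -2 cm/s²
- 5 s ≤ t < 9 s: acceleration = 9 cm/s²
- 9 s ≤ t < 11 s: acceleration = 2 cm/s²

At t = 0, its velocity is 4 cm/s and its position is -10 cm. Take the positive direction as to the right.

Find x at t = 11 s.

97 cm

On each constant-a segment, Δv = aΔt and Δx = v₀Δt + ½aΔt²; chain segment to segment.
0–5 s: v starts 4 cm/s; Δx = 4·5 + ½·-2·5² = -5 cm; v ends -6 cm/s.
5–9 s: v starts -6 cm/s; Δx = -6·4 + ½·9·4² = 48 cm; v ends 30 cm/s.
9–11 s: v starts 30 cm/s; Δx = 30·2 + ½·2·2² = 64 cm; v ends 34 cm/s.
x(11) = -10 + Σ Δx = 97 cm.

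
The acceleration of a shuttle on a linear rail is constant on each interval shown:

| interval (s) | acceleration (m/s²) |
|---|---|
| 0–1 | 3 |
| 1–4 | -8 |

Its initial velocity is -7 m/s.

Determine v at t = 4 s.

-28 m/s

Δv equals the area under the a-t graph; then v = v₀ + Δv.
0–1 s: 3 × 1 = 3 m/s
1–4 s: -8 × 3 = -24 m/s
Δv = -21 m/s, so v(4) = -7 + (-21) = -28 m/s.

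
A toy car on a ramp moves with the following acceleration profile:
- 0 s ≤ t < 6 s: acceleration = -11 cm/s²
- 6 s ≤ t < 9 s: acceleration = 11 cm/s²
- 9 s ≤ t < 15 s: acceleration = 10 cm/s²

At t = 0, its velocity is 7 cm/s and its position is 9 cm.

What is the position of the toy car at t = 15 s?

-250.5 cm

On each constant-a segment, Δv = aΔt and Δx = v₀Δt + ½aΔt²; chain segment to segment.
0–6 s: v starts 7 cm/s; Δx = 7·6 + ½·-11·6² = -156 cm; v ends -59 cm/s.
6–9 s: v starts -59 cm/s; Δx = -59·3 + ½·11·3² = -127.5 cm; v ends -26 cm/s.
9–15 s: v starts -26 cm/s; Δx = -26·6 + ½·10·6² = 24 cm; v ends 34 cm/s.
x(15) = 9 + Σ Δx = -250.5 cm.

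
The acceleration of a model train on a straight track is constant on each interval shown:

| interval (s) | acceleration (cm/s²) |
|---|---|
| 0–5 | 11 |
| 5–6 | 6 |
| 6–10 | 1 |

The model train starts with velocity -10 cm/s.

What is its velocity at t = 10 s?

55 cm/s

Δv equals the area under the a-t graph; then v = v₀ + Δv.
0–5 s: 11 × 5 = 55 cm/s
5–6 s: 6 × 1 = 6 cm/s
6–10 s: 1 × 4 = 4 cm/s
Δv = 65 cm/s, so v(10) = -10 + (65) = 55 cm/s.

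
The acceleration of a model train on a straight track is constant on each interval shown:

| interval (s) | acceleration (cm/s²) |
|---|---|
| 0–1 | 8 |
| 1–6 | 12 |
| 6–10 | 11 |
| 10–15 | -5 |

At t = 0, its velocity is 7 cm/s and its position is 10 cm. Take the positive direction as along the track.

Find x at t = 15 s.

1166.5 cm

On each constant-a segment, Δv = aΔt and Δx = v₀Δt + ½aΔt²; chain segment to segment.
0–1 s: v starts 7 cm/s; Δx = 7·1 + ½·8·1² = 11 cm; v ends 15 cm/s.
1–6 s: v starts 15 cm/s; Δx = 15·5 + ½·12·5² = 225 cm; v ends 75 cm/s.
6–10 s: v starts 75 cm/s; Δx = 75·4 + ½·11·4² = 388 cm; v ends 119 cm/s.
10–15 s: v starts 119 cm/s; Δx = 119·5 + ½·-5·5² = 532.5 cm; v ends 94 cm/s.
x(15) = 10 + Σ Δx = 1166.5 cm.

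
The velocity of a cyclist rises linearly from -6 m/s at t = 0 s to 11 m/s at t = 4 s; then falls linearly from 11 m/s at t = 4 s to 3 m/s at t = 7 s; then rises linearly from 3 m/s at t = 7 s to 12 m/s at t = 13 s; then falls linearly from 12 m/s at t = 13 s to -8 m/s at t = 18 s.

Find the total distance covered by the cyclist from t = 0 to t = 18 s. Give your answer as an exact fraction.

Distance (not displacement) is the total path length: add the absolute areas under v-t.
0–4 s: v = 0 at t = 24/17 s; triangle areas 72/17 + 242/17 = 314/17 m
4–7 s: |½(11 + 3)(3)| = 21 m
7–13 s: |½(3 + 12)(6)| = 45 m
13–18 s: v = 0 at t = 16 s; triangle areas 18 + 8 = 26 m
Total distance = 1878/17 m

1878/17 m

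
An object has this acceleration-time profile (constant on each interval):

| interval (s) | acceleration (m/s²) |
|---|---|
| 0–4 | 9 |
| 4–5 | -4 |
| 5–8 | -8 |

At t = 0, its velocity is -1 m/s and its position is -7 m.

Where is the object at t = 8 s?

151 m

On each constant-a segment, Δv = aΔt and Δx = v₀Δt + ½aΔt²; chain segment to segment.
0–4 s: v starts -1 m/s; Δx = -1·4 + ½·9·4² = 68 m; v ends 35 m/s.
4–5 s: v starts 35 m/s; Δx = 35·1 + ½·-4·1² = 33 m; v ends 31 m/s.
5–8 s: v starts 31 m/s; Δx = 31·3 + ½·-8·3² = 57 m; v ends 7 m/s.
x(8) = -7 + Σ Δx = 151 m.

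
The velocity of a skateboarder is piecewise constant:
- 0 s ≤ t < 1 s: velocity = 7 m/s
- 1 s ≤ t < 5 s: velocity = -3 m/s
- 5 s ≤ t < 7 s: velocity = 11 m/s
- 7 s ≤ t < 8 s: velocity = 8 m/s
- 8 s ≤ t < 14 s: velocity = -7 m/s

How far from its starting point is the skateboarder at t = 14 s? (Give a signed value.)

-17 m

Displacement is the signed area under the v-t curve.
0–1 s: 7 × 1 = 7 m
1–5 s: -3 × 4 = -12 m
5–7 s: 11 × 2 = 22 m
7–8 s: 8 × 1 = 8 m
8–14 s: -7 × 6 = -42 m
Net displacement = -17 m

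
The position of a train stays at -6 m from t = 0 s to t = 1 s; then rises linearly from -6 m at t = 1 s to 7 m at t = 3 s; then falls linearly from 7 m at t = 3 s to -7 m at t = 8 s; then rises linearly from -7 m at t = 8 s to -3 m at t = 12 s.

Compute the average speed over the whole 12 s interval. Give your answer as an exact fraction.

Average speed = (total path length)/(elapsed time); on a piecewise-linear x-t graph the path length is Σ|Δx|.
0–1 s: |Δx| = |-6 − -6| = 0 m
1–3 s: |Δx| = |7 − -6| = 13 m
3–8 s: |Δx| = |-7 − 7| = 14 m
8–12 s: |Δx| = |-3 − -7| = 4 m
Total path = 31 m; average speed = 31/12 = 31/12 m/s.

31/12 m/s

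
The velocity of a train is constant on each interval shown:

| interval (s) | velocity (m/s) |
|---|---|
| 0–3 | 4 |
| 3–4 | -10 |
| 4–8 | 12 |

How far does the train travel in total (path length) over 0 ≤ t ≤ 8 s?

Total distance travelled is ∫|v| dt — sum the magnitudes of each area piece.
0–3 s: |4| × 3 = 12 m
3–4 s: |-10| × 1 = 10 m
4–8 s: |12| × 4 = 48 m
Total distance = 70 m

70 m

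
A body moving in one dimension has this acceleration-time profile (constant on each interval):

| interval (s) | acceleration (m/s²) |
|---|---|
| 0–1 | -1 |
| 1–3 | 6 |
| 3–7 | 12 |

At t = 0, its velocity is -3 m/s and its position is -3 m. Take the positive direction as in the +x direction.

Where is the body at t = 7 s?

125.5 m

On each constant-a segment, Δv = aΔt and Δx = v₀Δt + ½aΔt²; chain segment to segment.
0–1 s: v starts -3 m/s; Δx = -3·1 + ½·-1·1² = -3.5 m; v ends -4 m/s.
1–3 s: v starts -4 m/s; Δx = -4·2 + ½·6·2² = 4 m; v ends 8 m/s.
3–7 s: v starts 8 m/s; Δx = 8·4 + ½·12·4² = 128 m; v ends 56 m/s.
x(7) = -3 + Σ Δx = 125.5 m.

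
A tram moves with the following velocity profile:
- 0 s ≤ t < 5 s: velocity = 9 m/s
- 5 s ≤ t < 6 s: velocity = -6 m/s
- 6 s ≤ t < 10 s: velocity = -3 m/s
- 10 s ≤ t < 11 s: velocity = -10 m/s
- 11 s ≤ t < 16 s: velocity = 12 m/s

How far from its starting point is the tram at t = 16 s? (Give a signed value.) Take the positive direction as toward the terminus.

77 m

Displacement is the signed area under the v-t curve.
0–5 s: 9 × 5 = 45 m
5–6 s: -6 × 1 = -6 m
6–10 s: -3 × 4 = -12 m
10–11 s: -10 × 1 = -10 m
11–16 s: 12 × 5 = 60 m
Net displacement = 77 m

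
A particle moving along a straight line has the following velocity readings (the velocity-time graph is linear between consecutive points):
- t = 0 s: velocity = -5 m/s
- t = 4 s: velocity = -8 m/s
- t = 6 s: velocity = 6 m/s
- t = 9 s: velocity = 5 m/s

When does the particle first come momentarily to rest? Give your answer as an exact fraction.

v changes sign on 4–6 s (from -8 to 6); the graph is linear there, so v = 0 at t = 4 + (8)·(6 − 4)/(6 − -8) = 36/7 s.

t = 36/7 s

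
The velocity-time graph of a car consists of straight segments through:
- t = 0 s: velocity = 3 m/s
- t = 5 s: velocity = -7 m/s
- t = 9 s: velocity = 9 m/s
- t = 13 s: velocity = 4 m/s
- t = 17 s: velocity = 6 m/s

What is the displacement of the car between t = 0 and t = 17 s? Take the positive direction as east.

40 m

Displacement is the signed area under the v-t curve.
0–5 s: ½(3 + -7)(5) = -10 m
5–9 s: ½(-7 + 9)(4) = 4 m
9–13 s: ½(9 + 4)(4) = 26 m
13–17 s: ½(4 + 6)(4) = 20 m
Net displacement = 40 m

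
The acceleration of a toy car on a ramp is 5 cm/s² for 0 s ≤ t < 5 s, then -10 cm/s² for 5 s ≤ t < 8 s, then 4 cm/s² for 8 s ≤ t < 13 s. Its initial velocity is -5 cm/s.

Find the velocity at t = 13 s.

Δv equals the area under the a-t graph; then v = v₀ + Δv.
0–5 s: 5 × 5 = 25 cm/s
5–8 s: -10 × 3 = -30 cm/s
8–13 s: 4 × 5 = 20 cm/s
Δv = 15 cm/s, so v(13) = -5 + (15) = 10 cm/s.

10 cm/s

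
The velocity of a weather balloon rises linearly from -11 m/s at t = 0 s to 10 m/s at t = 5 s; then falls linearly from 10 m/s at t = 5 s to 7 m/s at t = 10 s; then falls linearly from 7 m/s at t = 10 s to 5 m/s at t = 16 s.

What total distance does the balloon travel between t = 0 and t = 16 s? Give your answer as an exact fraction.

Distance (not displacement) is the total path length: add the absolute areas under v-t.
0–5 s: v = 0 at t = 55/21 s; triangle areas 605/42 + 250/21 = 1105/42 m
5–10 s: |½(10 + 7)(5)| = 42.5 m
10–16 s: |½(7 + 5)(6)| = 36 m
Total distance = 2201/21 m

2201/21 m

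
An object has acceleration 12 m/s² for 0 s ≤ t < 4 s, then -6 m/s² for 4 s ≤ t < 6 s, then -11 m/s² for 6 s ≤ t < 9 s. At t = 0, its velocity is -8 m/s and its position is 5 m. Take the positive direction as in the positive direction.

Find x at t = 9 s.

On each constant-a segment, Δv = aΔt and Δx = v₀Δt + ½aΔt²; chain segment to segment.
0–4 s: v starts -8 m/s; Δx = -8·4 + ½·12·4² = 64 m; v ends 40 m/s.
4–6 s: v starts 40 m/s; Δx = 40·2 + ½·-6·2² = 68 m; v ends 28 m/s.
6–9 s: v starts 28 m/s; Δx = 28·3 + ½·-11·3² = 34.5 m; v ends -5 m/s.
x(9) = 5 + Σ Δx = 171.5 m.

171.5 m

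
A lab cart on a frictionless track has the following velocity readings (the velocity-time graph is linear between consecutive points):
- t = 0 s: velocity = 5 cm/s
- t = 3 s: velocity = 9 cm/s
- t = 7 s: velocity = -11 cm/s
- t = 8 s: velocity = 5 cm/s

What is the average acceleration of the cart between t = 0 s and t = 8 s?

0 cm/s²

Average acceleration = Δv/Δt = (5 − 5)/(8 − 0) = 0 cm/s².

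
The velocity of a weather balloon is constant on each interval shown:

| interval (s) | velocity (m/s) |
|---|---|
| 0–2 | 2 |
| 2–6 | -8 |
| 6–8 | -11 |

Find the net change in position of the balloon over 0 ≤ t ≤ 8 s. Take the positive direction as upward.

-50 m

Displacement is the signed area under the v-t curve.
0–2 s: 2 × 2 = 4 m
2–6 s: -8 × 4 = -32 m
6–8 s: -11 × 2 = -22 m
Net displacement = -50 m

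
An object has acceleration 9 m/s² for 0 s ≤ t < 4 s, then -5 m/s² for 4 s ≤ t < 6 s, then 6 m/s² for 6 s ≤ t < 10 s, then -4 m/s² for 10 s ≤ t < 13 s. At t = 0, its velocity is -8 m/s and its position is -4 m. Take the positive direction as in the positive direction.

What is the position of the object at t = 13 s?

On each constant-a segment, Δv = aΔt and Δx = v₀Δt + ½aΔt²; chain segment to segment.
0–4 s: v starts -8 m/s; Δx = -8·4 + ½·9·4² = 40 m; v ends 28 m/s.
4–6 s: v starts 28 m/s; Δx = 28·2 + ½·-5·2² = 46 m; v ends 18 m/s.
6–10 s: v starts 18 m/s; Δx = 18·4 + ½·6·4² = 120 m; v ends 42 m/s.
10–13 s: v starts 42 m/s; Δx = 42·3 + ½·-4·3² = 108 m; v ends 30 m/s.
x(13) = -4 + Σ Δx = 310 m.

310 m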